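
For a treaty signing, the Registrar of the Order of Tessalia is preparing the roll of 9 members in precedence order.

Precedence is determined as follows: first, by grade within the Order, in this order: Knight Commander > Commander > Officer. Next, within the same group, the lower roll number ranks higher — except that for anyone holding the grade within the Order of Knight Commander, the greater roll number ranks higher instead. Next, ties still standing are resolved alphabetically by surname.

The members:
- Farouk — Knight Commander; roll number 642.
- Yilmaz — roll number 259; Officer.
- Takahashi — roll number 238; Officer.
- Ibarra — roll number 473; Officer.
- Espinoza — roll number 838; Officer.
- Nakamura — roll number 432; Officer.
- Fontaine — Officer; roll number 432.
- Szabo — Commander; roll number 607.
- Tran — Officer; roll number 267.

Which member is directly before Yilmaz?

Takahashi

By grade within the Order: Farouk (Knight Commander); then Szabo (Commander); then Takahashi, Yilmaz, Tran, Fontaine, Nakamura, Ibarra and Espinoza (Officer).
Among Takahashi, Yilmaz, Tran, Fontaine, Nakamura, Ibarra and Espinoza, by roll number (lower first): Takahashi (238) before Yilmaz (259) before Tran (267) before Fontaine and Nakamura (432) before Ibarra (473) before Espinoza (838).
Among Fontaine and Nakamura, alphabetically by surname: Fontaine before Nakamura.
Order: Farouk, Szabo, Takahashi, Yilmaz, Tran, Fontaine, Nakamura, Ibarra, Espinoza.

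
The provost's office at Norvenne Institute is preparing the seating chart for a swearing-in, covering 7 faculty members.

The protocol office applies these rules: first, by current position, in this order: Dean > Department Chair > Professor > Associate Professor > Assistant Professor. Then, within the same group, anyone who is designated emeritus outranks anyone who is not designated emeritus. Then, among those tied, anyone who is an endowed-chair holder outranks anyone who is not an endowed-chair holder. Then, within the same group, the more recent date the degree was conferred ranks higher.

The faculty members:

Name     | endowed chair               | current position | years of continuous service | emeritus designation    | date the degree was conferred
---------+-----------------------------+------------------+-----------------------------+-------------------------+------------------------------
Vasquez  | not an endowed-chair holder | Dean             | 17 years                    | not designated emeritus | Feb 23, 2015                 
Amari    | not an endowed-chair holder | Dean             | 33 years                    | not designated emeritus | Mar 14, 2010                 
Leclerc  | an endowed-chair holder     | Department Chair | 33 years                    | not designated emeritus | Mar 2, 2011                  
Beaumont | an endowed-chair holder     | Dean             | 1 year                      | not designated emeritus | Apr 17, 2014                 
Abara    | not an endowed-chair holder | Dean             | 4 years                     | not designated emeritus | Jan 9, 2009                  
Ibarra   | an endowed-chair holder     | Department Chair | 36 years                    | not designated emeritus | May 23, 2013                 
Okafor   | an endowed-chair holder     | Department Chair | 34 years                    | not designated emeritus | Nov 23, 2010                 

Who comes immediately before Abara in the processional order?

By current position: Beaumont, Vasquez, Amari and Abara (Dean); then Ibarra, Leclerc and Okafor (Department Chair).
Beaumont, Vasquez, Amari and Abara are each not designated emeritus, so the next rule applies.
Among Beaumont, Vasquez, Amari and Abara, an endowed-chair holder before not an endowed-chair holder: Beaumont (an endowed-chair holder) before Vasquez, Amari and Abara (not an endowed-chair holder).
Among Vasquez, Amari and Abara, by date the degree was conferred (later first): Vasquez (Feb 23, 2015) before Amari (Mar 14, 2010) before Abara (Jan 9, 2009).
Ibarra, Leclerc and Okafor are each not designated emeritus, so the next rule applies.
Ibarra, Leclerc and Okafor are each an endowed-chair holder, so the next rule applies.
Among Ibarra, Leclerc and Okafor, by date the degree was conferred (later first): Ibarra (May 23, 2013) before Leclerc (Mar 2, 2011) before Okafor (Nov 23, 2010).
Order: Beaumont, Vasquez, Amari, Abara, Ibarra, Leclerc, Okafor.

Amari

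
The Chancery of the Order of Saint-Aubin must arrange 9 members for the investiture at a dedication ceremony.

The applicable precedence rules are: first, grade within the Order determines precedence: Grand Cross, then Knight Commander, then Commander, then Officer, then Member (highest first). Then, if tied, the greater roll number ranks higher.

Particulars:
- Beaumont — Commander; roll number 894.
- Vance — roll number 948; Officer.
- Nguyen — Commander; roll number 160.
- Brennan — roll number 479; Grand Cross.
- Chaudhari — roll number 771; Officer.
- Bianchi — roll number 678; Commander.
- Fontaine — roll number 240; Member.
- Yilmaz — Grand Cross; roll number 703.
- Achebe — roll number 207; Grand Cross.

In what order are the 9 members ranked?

By grade within the Order: Yilmaz, Brennan and Achebe (Grand Cross); then Beaumont, Bianchi and Nguyen (Commander); then Vance and Chaudhari (Officer); then Fontaine (Member).
Among Yilmaz, Brennan and Achebe, by roll number (higher first): Yilmaz (703) before Brennan (479) before Achebe (207).
Among Beaumont, Bianchi and Nguyen, by roll number (higher first): Beaumont (894) before Bianchi (678) before Nguyen (160).
Among Vance and Chaudhari, by roll number (higher first): Vance (948) before Chaudhari (771).
Full order: Yilmaz, Brennan, Achebe, Beaumont, Bianchi, Nguyen, Vance, Chaudhari, Fontaine.

Yilmaz, Brennan, Achebe, Beaumont, Bianchi, Nguyen, Vance, Chaudhari, Fontaine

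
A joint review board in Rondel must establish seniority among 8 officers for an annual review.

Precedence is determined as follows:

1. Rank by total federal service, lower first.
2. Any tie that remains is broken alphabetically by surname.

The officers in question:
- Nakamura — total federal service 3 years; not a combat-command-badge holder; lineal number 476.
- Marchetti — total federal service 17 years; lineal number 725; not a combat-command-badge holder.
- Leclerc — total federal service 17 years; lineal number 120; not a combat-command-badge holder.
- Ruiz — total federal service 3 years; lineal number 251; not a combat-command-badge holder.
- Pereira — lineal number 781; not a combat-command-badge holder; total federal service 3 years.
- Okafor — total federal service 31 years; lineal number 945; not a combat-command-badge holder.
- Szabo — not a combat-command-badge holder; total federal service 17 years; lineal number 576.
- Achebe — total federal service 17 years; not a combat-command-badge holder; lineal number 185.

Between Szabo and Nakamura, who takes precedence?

Nakamura

By total federal service (lower first): Nakamura, Pereira and Ruiz (each 3 years); then Achebe, Leclerc, Marchetti and Szabo (each 17 years); then Okafor (31 years).
Among Nakamura, Pereira and Ruiz, alphabetically by surname: Nakamura before Pereira before Ruiz.
Among Achebe, Leclerc, Marchetti and Szabo, alphabetically by surname: Achebe before Leclerc before Marchetti before Szabo.
So Nakamura takes precedence.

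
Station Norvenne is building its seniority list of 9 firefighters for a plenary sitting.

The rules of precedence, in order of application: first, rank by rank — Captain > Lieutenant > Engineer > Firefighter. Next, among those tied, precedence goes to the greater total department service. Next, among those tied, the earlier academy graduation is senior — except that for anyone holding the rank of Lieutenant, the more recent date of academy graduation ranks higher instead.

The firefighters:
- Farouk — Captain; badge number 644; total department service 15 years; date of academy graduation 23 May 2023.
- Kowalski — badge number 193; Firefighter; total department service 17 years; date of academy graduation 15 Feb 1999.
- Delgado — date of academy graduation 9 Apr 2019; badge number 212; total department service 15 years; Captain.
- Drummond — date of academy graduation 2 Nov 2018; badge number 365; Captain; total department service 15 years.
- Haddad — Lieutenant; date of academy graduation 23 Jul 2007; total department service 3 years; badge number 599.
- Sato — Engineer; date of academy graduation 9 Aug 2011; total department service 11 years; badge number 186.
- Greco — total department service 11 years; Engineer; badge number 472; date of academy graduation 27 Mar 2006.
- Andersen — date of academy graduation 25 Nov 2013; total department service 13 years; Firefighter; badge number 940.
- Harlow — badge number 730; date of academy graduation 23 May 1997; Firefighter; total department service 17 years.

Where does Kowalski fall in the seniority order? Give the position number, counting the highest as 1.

By rank: Drummond, Delgado and Farouk (Captain); then Haddad (Lieutenant); then Greco and Sato (Engineer); then Harlow, Kowalski and Andersen (Firefighter).
Drummond, Delgado and Farouk all have total department service 15 years, so the next rule applies.
Among Drummond, Delgado and Farouk, by date of academy graduation (earlier first): Drummond (2 Nov 2018) before Delgado (9 Apr 2019) before Farouk (23 May 2023).
Greco and Sato both have total department service 11 years, so the next rule applies.
Among Greco and Sato, by date of academy graduation (earlier first): Greco (27 Mar 2006) before Sato (9 Aug 2011).
Among Harlow, Kowalski and Andersen, by total department service (higher first): Harlow and Kowalski (17 years) before Andersen (13 years).
Among Harlow and Kowalski, by date of academy graduation (earlier first): Harlow (23 May 1997) before Kowalski (15 Feb 1999).
Order: Drummond, Delgado, Farouk, Haddad, Greco, Sato, Harlow, Kowalski, Andersen. So position 8.

8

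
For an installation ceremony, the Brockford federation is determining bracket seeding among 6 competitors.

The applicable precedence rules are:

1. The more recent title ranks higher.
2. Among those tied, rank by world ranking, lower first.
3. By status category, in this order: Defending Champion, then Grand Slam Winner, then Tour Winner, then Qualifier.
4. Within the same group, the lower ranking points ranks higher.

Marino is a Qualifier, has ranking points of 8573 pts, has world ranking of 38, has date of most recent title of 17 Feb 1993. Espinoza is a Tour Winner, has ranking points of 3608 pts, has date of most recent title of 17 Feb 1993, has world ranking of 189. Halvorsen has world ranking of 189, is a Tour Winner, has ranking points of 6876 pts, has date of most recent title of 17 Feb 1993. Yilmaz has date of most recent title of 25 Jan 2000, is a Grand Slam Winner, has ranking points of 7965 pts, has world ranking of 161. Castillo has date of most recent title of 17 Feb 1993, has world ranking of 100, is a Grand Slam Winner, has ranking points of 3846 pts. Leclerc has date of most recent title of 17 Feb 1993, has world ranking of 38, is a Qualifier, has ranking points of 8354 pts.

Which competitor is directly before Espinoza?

Castillo

By date of most recent title (later first): Yilmaz (25 Jan 2000); then Leclerc, Marino, Castillo, Espinoza and Halvorsen (each 17 Feb 1993).
Among Leclerc, Marino, Castillo, Espinoza and Halvorsen, by world ranking (lower first): Leclerc and Marino (38) before Castillo (100) before Espinoza and Halvorsen (189).
Leclerc and Marino are each Qualifier, so the next rule applies.
Among Leclerc and Marino, by ranking points (lower first): Leclerc (8354 pts) before Marino (8573 pts).
Espinoza and Halvorsen are each Tour Winner, so the next rule applies.
Among Espinoza and Halvorsen, by ranking points (lower first): Espinoza (3608 pts) before Halvorsen (6876 pts).
Order: Yilmaz, Leclerc, Marino, Castillo, Espinoza, Halvorsen.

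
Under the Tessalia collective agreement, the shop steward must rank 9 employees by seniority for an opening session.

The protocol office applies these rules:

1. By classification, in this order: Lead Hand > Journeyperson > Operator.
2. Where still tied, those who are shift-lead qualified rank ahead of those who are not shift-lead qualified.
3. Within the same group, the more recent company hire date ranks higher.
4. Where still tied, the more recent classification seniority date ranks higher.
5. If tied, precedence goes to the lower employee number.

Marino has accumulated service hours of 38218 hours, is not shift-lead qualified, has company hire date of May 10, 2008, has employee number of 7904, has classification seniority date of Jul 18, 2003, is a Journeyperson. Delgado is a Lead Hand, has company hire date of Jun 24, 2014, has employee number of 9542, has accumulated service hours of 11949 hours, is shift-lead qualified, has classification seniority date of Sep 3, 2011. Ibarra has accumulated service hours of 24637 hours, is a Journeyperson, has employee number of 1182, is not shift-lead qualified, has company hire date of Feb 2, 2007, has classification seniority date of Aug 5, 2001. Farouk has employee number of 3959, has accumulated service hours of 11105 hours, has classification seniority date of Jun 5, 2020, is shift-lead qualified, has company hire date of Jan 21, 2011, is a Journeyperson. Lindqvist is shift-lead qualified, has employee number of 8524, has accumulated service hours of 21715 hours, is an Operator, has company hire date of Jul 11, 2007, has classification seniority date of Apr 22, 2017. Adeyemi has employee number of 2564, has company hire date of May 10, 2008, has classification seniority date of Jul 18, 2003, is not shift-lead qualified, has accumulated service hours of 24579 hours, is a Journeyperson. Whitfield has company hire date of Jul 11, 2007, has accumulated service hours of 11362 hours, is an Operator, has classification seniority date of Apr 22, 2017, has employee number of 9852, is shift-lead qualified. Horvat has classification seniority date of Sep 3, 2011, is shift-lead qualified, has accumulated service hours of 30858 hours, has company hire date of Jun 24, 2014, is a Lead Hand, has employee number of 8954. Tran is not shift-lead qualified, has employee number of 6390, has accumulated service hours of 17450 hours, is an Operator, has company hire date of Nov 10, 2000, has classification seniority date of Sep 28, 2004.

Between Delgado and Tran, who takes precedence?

Delgado

By classification: Horvat and Delgado (Lead Hand); then Farouk, Adeyemi, Marino and Ibarra (Journeyperson); then Lindqvist, Whitfield and Tran (Operator).
Horvat and Delgado are each shift-lead qualified, so the next rule applies.
Horvat and Delgado both have company hire date Jun 24, 2014, so the next rule applies.
Horvat and Delgado both have classification seniority date Sep 3, 2011, so the next rule applies.
Among Horvat and Delgado, by employee number (lower first): Horvat (8954) before Delgado (9542).
Among Farouk, Adeyemi, Marino and Ibarra, shift-lead qualified before not shift-lead qualified: Farouk (shift-lead qualified) before Adeyemi, Marino and Ibarra (not shift-lead qualified).
Among Adeyemi, Marino and Ibarra, by company hire date (later first): Adeyemi and Marino (May 10, 2008) before Ibarra (Feb 2, 2007).
Adeyemi and Marino both have classification seniority date Jul 18, 2003, so the next rule applies.
Among Adeyemi and Marino, by employee number (lower first): Adeyemi (2564) before Marino (7904).
Among Lindqvist, Whitfield and Tran, shift-lead qualified before not shift-lead qualified: Lindqvist and Whitfield (shift-lead qualified) before Tran (not shift-lead qualified).
Lindqvist and Whitfield both have company hire date Jul 11, 2007, so the next rule applies.
Lindqvist and Whitfield both have classification seniority date Apr 22, 2017, so the next rule applies.
Among Lindqvist and Whitfield, by employee number (lower first): Lindqvist (8524) before Whitfield (9852).
So Delgado takes precedence.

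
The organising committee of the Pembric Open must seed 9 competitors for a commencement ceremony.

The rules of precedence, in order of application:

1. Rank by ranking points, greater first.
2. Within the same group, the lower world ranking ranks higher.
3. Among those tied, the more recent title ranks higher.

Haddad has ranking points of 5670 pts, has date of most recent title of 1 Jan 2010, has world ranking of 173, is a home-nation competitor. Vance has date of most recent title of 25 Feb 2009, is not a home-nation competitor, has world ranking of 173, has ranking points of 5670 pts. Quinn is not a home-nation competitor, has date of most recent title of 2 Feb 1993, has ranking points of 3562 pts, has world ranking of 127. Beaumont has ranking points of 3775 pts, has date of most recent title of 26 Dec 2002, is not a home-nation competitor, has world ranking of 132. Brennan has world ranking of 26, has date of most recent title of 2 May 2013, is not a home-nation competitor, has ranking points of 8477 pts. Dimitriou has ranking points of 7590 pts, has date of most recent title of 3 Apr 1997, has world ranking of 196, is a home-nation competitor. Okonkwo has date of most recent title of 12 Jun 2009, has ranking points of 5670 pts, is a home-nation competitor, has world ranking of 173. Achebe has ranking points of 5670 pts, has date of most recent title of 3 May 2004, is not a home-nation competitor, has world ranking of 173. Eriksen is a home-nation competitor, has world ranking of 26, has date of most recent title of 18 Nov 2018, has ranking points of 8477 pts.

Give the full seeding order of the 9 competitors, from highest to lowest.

By ranking points (higher first): Eriksen and Brennan (both 8477 pts); then Dimitriou (7590 pts); then Haddad, Okonkwo, Vance and Achebe (each 5670 pts); then Beaumont (3775 pts); then Quinn (3562 pts).
Eriksen and Brennan both have world ranking 26, so the next rule applies.
Among Eriksen and Brennan, by date of most recent title (later first): Eriksen (18 Nov 2018) before Brennan (2 May 2013).
Haddad, Okonkwo, Vance and Achebe all have world ranking 173, so the next rule applies.
Among Haddad, Okonkwo, Vance and Achebe, by date of most recent title (later first): Haddad (1 Jan 2010) before Okonkwo (12 Jun 2009) before Vance (25 Feb 2009) before Achebe (3 May 2004).
Full order: Eriksen, Brennan, Dimitriou, Haddad, Okonkwo, Vance, Achebe, Beaumont, Quinn.

Eriksen, Brennan, Dimitriou, Haddad, Okonkwo, Vance, Achebe, Beaumont, Quinn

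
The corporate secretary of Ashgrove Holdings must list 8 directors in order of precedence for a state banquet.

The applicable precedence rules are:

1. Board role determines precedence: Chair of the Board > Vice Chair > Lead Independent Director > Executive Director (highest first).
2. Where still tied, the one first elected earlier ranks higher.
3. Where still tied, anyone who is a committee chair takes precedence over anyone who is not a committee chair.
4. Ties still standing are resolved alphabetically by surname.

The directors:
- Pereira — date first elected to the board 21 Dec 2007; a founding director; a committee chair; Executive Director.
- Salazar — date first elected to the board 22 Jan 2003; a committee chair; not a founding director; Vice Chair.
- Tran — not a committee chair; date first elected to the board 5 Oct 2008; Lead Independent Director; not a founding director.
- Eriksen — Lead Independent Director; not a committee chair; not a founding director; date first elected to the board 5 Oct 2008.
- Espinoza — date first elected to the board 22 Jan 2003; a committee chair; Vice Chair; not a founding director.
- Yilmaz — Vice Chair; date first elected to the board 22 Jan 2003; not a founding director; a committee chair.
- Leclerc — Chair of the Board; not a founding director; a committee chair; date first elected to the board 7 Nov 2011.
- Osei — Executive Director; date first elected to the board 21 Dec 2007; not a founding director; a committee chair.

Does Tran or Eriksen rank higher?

By board role: Leclerc (Chair of the Board); then Espinoza, Salazar and Yilmaz (Vice Chair); then Eriksen and Tran (Lead Independent Director); then Osei and Pereira (Executive Director).
Espinoza, Salazar and Yilmaz all have date first elected to the board 22 Jan 2003, so the next rule applies.
Espinoza, Salazar and Yilmaz are each a committee chair, so the next rule applies.
Among Espinoza, Salazar and Yilmaz, alphabetically by surname: Espinoza before Salazar before Yilmaz.
Eriksen and Tran both have date first elected to the board 5 Oct 2008, so the next rule applies.
Eriksen and Tran are each not a committee chair, so the next rule applies.
Among Eriksen and Tran, alphabetically by surname: Eriksen before Tran.
Osei and Pereira both have date first elected to the board 21 Dec 2007, so the next rule applies.
Osei and Pereira are each a committee chair, so the next rule applies.
Among Osei and Pereira, alphabetically by surname: Osei before Pereira.
So Eriksen takes precedence.

Eriksen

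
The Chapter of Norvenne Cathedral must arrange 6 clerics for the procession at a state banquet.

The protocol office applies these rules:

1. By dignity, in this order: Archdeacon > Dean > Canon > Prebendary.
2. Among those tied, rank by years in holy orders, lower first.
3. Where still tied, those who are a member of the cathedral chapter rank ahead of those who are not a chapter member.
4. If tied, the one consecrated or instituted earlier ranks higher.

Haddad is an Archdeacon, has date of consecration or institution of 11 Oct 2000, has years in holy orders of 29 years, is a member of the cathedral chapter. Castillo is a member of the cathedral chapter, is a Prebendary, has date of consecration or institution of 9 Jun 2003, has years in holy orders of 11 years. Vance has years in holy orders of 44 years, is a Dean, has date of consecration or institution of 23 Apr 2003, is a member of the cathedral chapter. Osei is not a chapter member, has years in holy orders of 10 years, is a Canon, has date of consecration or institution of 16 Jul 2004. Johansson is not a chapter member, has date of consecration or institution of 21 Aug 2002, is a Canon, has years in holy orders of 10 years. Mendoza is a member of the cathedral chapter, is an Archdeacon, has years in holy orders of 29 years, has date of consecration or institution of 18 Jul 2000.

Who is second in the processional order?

Haddad

By dignity: Mendoza and Haddad (Archdeacon); then Vance (Dean); then Johansson and Osei (Canon); then Castillo (Prebendary).
Mendoza and Haddad both have years in holy orders 29 years, so the next rule applies.
Mendoza and Haddad are each a member of the cathedral chapter, so the next rule applies.
Among Mendoza and Haddad, by date of consecration or institution (earlier first): Mendoza (18 Jul 2000) before Haddad (11 Oct 2000).
Johansson and Osei both have years in holy orders 10 years, so the next rule applies.
Johansson and Osei are each not a chapter member, so the next rule applies.
Among Johansson and Osei, by date of consecration or institution (earlier first): Johansson (21 Aug 2002) before Osei (16 Jul 2004).
Order: Mendoza, Haddad, Vance, Johansson, Osei, Castillo.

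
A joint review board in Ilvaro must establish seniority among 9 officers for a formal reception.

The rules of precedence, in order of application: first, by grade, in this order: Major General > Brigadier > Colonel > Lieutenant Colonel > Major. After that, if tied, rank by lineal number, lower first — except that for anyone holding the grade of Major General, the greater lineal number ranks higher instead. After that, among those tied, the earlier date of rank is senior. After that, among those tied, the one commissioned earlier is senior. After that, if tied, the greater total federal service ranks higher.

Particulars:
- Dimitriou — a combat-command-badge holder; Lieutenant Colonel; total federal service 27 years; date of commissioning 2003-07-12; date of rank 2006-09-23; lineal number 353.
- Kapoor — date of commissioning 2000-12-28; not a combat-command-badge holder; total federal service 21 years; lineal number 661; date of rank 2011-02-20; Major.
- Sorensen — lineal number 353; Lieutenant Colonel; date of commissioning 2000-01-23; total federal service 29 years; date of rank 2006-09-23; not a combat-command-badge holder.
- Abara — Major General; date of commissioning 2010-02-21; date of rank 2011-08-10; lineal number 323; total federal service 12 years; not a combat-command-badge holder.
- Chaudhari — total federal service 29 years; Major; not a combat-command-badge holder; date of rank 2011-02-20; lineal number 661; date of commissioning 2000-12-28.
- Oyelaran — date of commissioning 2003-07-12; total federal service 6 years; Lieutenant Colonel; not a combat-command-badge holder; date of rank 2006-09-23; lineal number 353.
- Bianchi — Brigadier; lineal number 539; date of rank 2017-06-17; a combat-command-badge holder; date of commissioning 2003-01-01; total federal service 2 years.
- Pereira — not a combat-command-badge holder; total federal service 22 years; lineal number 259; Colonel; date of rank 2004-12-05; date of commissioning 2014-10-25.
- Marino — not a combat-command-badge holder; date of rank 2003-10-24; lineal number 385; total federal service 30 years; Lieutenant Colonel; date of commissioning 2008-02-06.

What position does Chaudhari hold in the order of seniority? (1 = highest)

8

By grade: Abara (Major General); then Bianchi (Brigadier); then Pereira (Colonel); then Sorensen, Dimitriou, Oyelaran and Marino (Lieutenant Colonel); then Chaudhari and Kapoor (Major).
Among Sorensen, Dimitriou, Oyelaran and Marino, by lineal number (lower first): Sorensen, Dimitriou and Oyelaran (353) before Marino (385).
Sorensen, Dimitriou and Oyelaran all have date of rank 2006-09-23, so the next rule applies.
Among Sorensen, Dimitriou and Oyelaran, by date of commissioning (earlier first): Sorensen (2000-01-23) before Dimitriou and Oyelaran (2003-07-12).
Among Dimitriou and Oyelaran, by total federal service (higher first): Dimitriou (27 years) before Oyelaran (6 years).
Chaudhari and Kapoor both have lineal number 661, so the next rule applies.
Chaudhari and Kapoor both have date of rank 2011-02-20, so the next rule applies.
Chaudhari and Kapoor both have date of commissioning 2000-12-28, so the next rule applies.
Among Chaudhari and Kapoor, by total federal service (higher first): Chaudhari (29 years) before Kapoor (21 years).
Order: Abara, Bianchi, Pereira, Sorensen, Dimitriou, Oyelaran, Marino, Chaudhari, Kapoor. So position 8.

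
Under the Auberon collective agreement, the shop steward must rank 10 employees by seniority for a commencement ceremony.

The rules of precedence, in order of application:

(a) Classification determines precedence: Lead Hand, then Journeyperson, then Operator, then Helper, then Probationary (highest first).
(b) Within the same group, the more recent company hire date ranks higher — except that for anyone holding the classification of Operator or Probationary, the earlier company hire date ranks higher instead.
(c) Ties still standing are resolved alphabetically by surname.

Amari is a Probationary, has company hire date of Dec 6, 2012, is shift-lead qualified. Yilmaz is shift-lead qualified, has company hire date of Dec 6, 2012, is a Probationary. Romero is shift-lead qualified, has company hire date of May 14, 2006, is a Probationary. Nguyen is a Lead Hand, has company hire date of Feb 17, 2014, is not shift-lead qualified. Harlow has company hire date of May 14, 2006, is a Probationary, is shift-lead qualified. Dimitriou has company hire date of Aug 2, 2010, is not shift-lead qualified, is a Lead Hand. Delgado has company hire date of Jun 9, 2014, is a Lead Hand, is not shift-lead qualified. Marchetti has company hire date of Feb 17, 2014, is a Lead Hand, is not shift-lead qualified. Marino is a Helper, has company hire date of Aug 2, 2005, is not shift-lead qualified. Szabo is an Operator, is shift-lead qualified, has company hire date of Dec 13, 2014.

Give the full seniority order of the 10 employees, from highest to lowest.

Delgado, Marchetti, Nguyen, Dimitriou, Szabo, Marino, Harlow, Romero, Amari, Yilmaz

By classification: Delgado, Marchetti, Nguyen and Dimitriou (Lead Hand); then Szabo (Operator); then Marino (Helper); then Harlow, Romero, Amari and Yilmaz (Probationary).
Among Delgado, Marchetti, Nguyen and Dimitriou, by company hire date (later first): Delgado (Jun 9, 2014) before Marchetti and Nguyen (Feb 17, 2014) before Dimitriou (Aug 2, 2010).
Among Marchetti and Nguyen, alphabetically by surname: Marchetti before Nguyen.
Among Harlow, Romero, Amari and Yilmaz, by company hire date (earlier first) (reversed rule for this group): Harlow and Romero (May 14, 2006) before Amari and Yilmaz (Dec 6, 2012).
Among Harlow and Romero, alphabetically by surname: Harlow before Romero.
Among Amari and Yilmaz, alphabetically by surname: Amari before Yilmaz.
Full order: Delgado, Marchetti, Nguyen, Dimitriou, Szabo, Marino, Harlow, Romero, Amari, Yilmaz.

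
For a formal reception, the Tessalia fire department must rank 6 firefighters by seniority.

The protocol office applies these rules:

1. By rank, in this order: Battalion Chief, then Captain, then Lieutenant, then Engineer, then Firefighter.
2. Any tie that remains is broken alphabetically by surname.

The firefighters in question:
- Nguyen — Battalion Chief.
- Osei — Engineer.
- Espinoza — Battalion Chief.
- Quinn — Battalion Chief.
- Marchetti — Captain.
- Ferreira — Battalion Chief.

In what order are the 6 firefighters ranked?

Espinoza, Ferreira, Nguyen, Quinn, Marchetti, Osei

By rank: Espinoza, Ferreira, Nguyen and Quinn (Battalion Chief); then Marchetti (Captain); then Osei (Engineer).
Among Espinoza, Ferreira, Nguyen and Quinn, alphabetically by surname: Espinoza before Ferreira before Nguyen before Quinn.
Full order: Espinoza, Ferreira, Nguyen, Quinn, Marchetti, Osei.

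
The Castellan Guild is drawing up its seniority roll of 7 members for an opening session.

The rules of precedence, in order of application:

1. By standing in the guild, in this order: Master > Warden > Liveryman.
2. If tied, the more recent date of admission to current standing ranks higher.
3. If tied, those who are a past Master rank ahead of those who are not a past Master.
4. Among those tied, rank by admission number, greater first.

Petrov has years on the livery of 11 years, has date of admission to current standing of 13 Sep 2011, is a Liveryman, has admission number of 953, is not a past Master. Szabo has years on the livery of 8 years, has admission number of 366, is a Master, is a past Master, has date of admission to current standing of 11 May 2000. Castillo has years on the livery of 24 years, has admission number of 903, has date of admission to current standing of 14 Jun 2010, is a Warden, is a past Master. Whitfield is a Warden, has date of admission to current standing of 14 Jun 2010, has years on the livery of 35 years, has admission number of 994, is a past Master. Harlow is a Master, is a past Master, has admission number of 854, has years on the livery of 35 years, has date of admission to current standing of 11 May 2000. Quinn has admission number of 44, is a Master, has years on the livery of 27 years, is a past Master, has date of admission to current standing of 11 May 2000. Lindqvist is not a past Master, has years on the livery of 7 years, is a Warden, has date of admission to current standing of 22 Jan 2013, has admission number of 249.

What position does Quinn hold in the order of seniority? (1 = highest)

3

By standing in the guild: Harlow, Szabo and Quinn (Master); then Lindqvist, Whitfield and Castillo (Warden); then Petrov (Liveryman).
Harlow, Szabo and Quinn all have date of admission to current standing 11 May 2000, so the next rule applies.
Harlow, Szabo and Quinn are each a past Master, so the next rule applies.
Among Harlow, Szabo and Quinn, by admission number (higher first): Harlow (854) before Szabo (366) before Quinn (44).
Among Lindqvist, Whitfield and Castillo, by date of admission to current standing (later first): Lindqvist (22 Jan 2013) before Whitfield and Castillo (14 Jun 2010).
Whitfield and Castillo are each a past Master, so the next rule applies.
Among Whitfield and Castillo, by admission number (higher first): Whitfield (994) before Castillo (903).
Order: Harlow, Szabo, Quinn, Lindqvist, Whitfield, Castillo, Petrov. So position 3.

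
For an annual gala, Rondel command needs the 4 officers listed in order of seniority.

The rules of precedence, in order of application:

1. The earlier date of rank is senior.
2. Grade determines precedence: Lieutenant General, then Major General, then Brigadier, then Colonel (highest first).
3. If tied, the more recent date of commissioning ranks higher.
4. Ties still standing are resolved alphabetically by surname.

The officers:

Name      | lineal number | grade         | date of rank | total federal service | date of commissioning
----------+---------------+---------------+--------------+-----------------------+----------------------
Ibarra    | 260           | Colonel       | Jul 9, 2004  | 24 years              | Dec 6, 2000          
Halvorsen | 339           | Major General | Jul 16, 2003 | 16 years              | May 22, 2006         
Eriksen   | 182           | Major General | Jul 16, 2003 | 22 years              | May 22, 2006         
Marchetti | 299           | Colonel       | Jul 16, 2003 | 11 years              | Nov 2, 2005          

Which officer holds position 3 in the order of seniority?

By date of rank (earlier first): Eriksen, Halvorsen and Marchetti (each Jul 16, 2003); then Ibarra (Jul 9, 2004).
Among Eriksen, Halvorsen and Marchetti, by grade: Eriksen and Halvorsen (Major General) before Marchetti (Colonel).
Eriksen and Halvorsen both have date of commissioning May 22, 2006, so the next rule applies.
Among Eriksen and Halvorsen, alphabetically by surname: Eriksen before Halvorsen.
Order: Eriksen, Halvorsen, Marchetti, Ibarra.

Marchetti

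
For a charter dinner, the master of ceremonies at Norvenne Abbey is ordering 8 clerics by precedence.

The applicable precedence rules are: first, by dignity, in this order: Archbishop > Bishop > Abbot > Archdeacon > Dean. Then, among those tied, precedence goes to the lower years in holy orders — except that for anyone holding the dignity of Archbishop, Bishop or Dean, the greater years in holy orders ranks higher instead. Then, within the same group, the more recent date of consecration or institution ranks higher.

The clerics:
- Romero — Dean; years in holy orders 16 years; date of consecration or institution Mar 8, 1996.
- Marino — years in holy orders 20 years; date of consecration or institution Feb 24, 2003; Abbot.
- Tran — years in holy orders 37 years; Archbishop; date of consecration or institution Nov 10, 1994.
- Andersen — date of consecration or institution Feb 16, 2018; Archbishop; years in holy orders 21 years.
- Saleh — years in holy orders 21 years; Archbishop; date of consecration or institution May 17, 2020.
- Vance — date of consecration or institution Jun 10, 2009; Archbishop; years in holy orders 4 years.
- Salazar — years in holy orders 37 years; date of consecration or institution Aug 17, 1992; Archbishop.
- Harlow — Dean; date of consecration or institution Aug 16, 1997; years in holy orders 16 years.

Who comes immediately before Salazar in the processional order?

Tran

By dignity: Tran, Salazar, Saleh, Andersen and Vance (Archbishop); then Marino (Abbot); then Harlow and Romero (Dean).
Among Tran, Salazar, Saleh, Andersen and Vance, by years in holy orders (higher first) (reversed rule for this group): Tran and Salazar (37 years) before Saleh and Andersen (21 years) before Vance (4 years).
Among Tran and Salazar, by date of consecration or institution (later first): Tran (Nov 10, 1994) before Salazar (Aug 17, 1992).
Among Saleh and Andersen, by date of consecration or institution (later first): Saleh (May 17, 2020) before Andersen (Feb 16, 2018).
Harlow and Romero both have years in holy orders 16 years, so the next rule applies.
Among Harlow and Romero, by date of consecration or institution (later first): Harlow (Aug 16, 1997) before Romero (Mar 8, 1996).
Order: Tran, Salazar, Saleh, Andersen, Vance, Marino, Harlow, Romero.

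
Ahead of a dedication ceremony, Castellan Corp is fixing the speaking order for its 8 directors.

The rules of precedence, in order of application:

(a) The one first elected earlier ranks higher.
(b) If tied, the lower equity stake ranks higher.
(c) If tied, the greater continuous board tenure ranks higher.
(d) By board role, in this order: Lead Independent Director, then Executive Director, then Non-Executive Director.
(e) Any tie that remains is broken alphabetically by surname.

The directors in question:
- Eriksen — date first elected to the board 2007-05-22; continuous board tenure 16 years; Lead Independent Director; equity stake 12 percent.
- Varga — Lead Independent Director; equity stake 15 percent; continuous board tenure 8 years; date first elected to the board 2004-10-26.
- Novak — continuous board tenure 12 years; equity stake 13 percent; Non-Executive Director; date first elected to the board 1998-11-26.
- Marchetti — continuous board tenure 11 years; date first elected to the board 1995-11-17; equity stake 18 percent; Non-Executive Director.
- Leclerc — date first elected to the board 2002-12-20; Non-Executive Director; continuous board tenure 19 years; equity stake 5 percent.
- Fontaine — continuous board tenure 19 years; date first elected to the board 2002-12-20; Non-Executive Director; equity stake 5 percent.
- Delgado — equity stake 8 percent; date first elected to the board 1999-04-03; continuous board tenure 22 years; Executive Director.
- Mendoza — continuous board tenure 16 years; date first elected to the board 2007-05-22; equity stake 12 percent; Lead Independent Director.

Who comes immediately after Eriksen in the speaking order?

Mendoza

By date first elected to the board (earlier first): Marchetti (1995-11-17); then Novak (1998-11-26); then Delgado (1999-04-03); then Fontaine and Leclerc (both 2002-12-20); then Varga (2004-10-26); then Eriksen and Mendoza (both 2007-05-22).
Fontaine and Leclerc both have equity stake 5 percent, so the next rule applies.
Fontaine and Leclerc both have continuous board tenure 19 years, so the next rule applies.
Fontaine and Leclerc are each Non-Executive Director, so the next rule applies.
Among Fontaine and Leclerc, alphabetically by surname: Fontaine before Leclerc.
Eriksen and Mendoza both have equity stake 12 percent, so the next rule applies.
Eriksen and Mendoza both have continuous board tenure 16 years, so the next rule applies.
Eriksen and Mendoza are each Lead Independent Director, so the next rule applies.
Among Eriksen and Mendoza, alphabetically by surname: Eriksen before Mendoza.
Order: Marchetti, Novak, Delgado, Fontaine, Leclerc, Varga, Eriksen, Mendoza.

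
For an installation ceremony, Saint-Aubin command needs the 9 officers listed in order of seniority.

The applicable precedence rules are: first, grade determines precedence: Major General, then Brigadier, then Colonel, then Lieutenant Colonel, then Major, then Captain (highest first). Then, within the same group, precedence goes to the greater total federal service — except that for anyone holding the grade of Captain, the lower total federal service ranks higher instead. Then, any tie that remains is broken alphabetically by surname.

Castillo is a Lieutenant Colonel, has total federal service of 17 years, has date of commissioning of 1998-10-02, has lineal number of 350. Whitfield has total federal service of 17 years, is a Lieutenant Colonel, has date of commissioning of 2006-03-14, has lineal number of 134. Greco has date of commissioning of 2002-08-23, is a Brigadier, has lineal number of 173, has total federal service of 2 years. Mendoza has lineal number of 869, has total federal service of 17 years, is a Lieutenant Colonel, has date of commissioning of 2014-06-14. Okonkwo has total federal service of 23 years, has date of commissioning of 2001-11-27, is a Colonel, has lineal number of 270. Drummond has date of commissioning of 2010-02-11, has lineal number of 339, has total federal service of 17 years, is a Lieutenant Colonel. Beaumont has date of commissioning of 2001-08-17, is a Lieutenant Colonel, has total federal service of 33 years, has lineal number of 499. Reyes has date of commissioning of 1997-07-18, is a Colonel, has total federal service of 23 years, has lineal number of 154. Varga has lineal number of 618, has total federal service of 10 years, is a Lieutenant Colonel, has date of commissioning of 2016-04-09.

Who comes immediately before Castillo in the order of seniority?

Beaumont

By grade: Greco (Brigadier); then Okonkwo and Reyes (Colonel); then Beaumont, Castillo, Drummond, Mendoza, Whitfield and Varga (Lieutenant Colonel).
Okonkwo and Reyes both have total federal service 23 years, so the next rule applies.
Among Okonkwo and Reyes, alphabetically by surname: Okonkwo before Reyes.
Among Beaumont, Castillo, Drummond, Mendoza, Whitfield and Varga, by total federal service (higher first): Beaumont (33 years) before Castillo, Drummond, Mendoza and Whitfield (17 years) before Varga (10 years).
Among Castillo, Drummond, Mendoza and Whitfield, alphabetically by surname: Castillo before Drummond before Mendoza before Whitfield.
Order: Greco, Okonkwo, Reyes, Beaumont, Castillo, Drummond, Mendoza, Whitfield, Varga.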